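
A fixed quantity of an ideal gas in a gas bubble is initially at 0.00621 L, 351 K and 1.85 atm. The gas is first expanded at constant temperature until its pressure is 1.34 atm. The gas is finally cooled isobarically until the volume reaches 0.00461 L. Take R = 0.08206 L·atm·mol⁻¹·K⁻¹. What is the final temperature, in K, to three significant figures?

T constant ⇒ Boyle's law P V = const: T₂ = T₁; V₂ = V₁·(P₁/P₂) = 0.008574 L.
P constant ⇒ V ∝ T: P₃ = P₂; T₃ = T₂·(V₃/V₂) = 188.7 K.

T₃ ≈ 189 K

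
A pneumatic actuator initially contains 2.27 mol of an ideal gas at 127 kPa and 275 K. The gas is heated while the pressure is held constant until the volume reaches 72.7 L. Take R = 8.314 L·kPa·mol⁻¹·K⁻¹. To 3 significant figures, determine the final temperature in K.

T₂ ≈ 489 K

From PV = nRT: V₁ = nRT₁/P₁ = 40.87 L.
P constant ⇒ V ∝ T: P₂ = P₁; T₂ = T₁·(V₂/V₁) = 489.2 K.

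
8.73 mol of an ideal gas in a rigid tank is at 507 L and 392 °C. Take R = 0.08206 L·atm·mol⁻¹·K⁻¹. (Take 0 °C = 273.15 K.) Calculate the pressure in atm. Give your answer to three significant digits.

Convert: T = 665.15 K.
PV = nRT ⇒ P = nRT/V = (8.73 × 0.08206 × 665.15) / 507

P ≈ 0.940 atm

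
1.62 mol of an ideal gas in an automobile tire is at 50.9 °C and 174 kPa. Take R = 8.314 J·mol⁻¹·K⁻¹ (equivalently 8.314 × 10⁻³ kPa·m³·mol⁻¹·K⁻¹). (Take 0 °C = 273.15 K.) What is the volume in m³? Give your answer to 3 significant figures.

V ≈ 0.0251 m³

Convert: T = 324.05 K.
PV = nRT ⇒ V = nRT/P = (1.62 × 8.314 × 10⁻³ × 324.05) / 174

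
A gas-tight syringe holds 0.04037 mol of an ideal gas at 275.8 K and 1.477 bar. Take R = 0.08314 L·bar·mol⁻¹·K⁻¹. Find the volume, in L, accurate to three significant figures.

PV = nRT ⇒ V = nRT/P = (0.04037 × 0.08314 × 275.8) / 1.477

V ≈ 0.627 L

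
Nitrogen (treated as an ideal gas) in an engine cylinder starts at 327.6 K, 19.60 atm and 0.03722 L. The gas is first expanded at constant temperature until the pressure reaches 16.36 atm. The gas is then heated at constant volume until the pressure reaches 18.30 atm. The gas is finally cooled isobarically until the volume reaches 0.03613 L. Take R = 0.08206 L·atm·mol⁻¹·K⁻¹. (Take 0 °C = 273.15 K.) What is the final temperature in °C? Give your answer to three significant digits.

T₄ ≈ 23.8 °C

T constant ⇒ Boyle's law P V = const: T₂ = T₁; V₂ = V₁·(P₁/P₂) = 0.04459 L.
Isochoric, so P/T is constant: V₃ = V₂; T₃ = T₂·(P₃/P₂) = 366.4 K.
P constant ⇒ V ∝ T: P₄ = P₃; T₄ = T₃·(V₄/V₃) = 296.9 K.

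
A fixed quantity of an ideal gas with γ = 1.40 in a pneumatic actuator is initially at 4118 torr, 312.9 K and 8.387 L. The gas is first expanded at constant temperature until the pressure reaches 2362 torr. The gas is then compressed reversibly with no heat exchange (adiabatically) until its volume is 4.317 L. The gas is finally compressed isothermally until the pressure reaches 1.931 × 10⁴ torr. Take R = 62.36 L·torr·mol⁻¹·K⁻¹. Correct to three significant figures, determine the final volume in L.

V₄ ≈ 2.91 L

T constant ⇒ Boyle's law P V = const: T₂ = T₁; V₂ = V₁·(P₁/P₂) = 14.62 L.
Adiabatic (γ = 1.40), T V^(γ−1) and P V^γ constant: T₃ = T₂·(V₂/V₃)^(γ−1) = 509.7 K; P₃ = P₂·(V₂/V₃)^γ = 1.303e+04 torr.
T constant ⇒ Boyle's law P V = const: T₄ = T₃; V₄ = V₃·(P₃/P₄) = 2.914 L.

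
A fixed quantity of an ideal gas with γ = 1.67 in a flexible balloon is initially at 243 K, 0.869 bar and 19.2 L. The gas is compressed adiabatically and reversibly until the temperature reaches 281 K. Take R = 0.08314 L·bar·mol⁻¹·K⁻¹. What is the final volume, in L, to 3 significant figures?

Adiabatic (γ = 1.67), T V^(γ−1) and P V^γ constant: P₂ = P₁·(T₂/T₁)^(γ/(γ−1)) = 1.248 bar; V₂ = V₁·(T₁/T₂)^(1/(γ−1)) = 15.46 L.

V₂ ≈ 15.5 L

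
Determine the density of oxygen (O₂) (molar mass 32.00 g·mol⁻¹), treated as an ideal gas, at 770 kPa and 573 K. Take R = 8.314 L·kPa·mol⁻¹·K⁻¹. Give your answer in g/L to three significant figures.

ρ = PM/(RT) = (770 × 32.00) / (8.314 × 573.0)

ρ ≈ 5.17 g/L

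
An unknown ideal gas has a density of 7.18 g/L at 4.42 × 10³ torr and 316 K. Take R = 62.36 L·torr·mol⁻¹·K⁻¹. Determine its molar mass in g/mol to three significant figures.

M ≈ 32.0 g/mol

ρ = PM/(RT) ⇒ M = ρRT/P = (7.18 × 62.36 × 316.0) / 4.42e+03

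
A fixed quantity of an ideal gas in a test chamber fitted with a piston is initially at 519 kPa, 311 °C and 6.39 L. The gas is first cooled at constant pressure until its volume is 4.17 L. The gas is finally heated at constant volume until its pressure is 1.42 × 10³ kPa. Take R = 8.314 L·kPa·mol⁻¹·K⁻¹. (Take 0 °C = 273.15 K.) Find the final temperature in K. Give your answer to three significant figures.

T₃ ≈ 1.04e+03 K

Convert: T₁ = 584.1 K.
Isobaric, so V/T is constant: P₂ = P₁; T₂ = T₁·(V₂/V₁) = 381.2 K.
V constant ⇒ P ∝ T: V₃ = V₂; T₃ = T₂·(P₃/P₂) = 1043 K.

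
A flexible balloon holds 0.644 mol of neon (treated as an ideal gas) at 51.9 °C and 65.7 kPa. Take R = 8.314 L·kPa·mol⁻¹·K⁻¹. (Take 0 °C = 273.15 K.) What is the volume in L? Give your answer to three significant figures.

Convert: T = 325.05 K.
PV = nRT ⇒ V = nRT/P = (0.644 × 8.314 × 325.05) / 65.7

V ≈ 26.5 L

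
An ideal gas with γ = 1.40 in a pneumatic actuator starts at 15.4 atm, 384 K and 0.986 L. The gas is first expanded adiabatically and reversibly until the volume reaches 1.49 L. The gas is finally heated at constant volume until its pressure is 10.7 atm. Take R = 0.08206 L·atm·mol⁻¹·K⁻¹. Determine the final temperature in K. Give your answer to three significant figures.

T₃ ≈ 403 K

Adiabatic (γ = 1.40), T V^(γ−1) and P V^γ constant: T₂ = T₁·(V₁/V₂)^(γ−1) = 325.5 K; P₂ = P₁·(V₁/V₂)^γ = 8.639 atm.
V constant ⇒ P ∝ T: V₃ = V₂; T₃ = T₂·(P₃/P₂) = 403.2 K.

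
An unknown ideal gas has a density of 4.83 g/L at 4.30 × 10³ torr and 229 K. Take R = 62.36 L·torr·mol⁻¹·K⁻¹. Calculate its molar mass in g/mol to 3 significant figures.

M ≈ 16.0 g/mol

ρ = PM/(RT) ⇒ M = ρRT/P = (4.83 × 62.36 × 229.0) / 4.30e+03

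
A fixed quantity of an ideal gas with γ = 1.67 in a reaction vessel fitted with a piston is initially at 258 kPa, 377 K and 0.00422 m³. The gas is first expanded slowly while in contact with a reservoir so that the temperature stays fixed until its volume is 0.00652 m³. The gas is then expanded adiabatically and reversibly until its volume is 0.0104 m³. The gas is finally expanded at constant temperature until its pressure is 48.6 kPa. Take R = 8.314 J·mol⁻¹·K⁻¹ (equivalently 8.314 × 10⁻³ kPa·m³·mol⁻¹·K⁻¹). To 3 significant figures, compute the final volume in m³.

T constant ⇒ Boyle's law P V = const: T₂ = T₁; P₂ = P₁·(V₁/V₂) = 167.0 kPa.
Reversible adiabatic, γ = 1.67: T₃ = T₂·(V₂/V₃)^(γ−1) = 275.7 K; P₃ = P₂·(V₂/V₃)^γ = 76.57 kPa.
Isothermal, so P V is constant: T₄ = T₃; V₄ = V₃·(P₃/P₄) = 0.01638 m³.

V₄ ≈ 0.0164 m³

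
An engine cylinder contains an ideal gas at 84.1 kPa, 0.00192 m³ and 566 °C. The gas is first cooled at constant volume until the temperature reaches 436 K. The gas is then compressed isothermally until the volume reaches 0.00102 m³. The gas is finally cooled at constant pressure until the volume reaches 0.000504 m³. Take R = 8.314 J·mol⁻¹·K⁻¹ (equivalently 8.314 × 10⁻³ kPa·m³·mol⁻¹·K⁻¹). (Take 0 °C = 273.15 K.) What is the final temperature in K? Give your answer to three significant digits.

Convert: T₁ = 839.1 K.
V constant ⇒ P ∝ T: V₂ = V₁; P₂ = P₁·(T₂/T₁) = 43.70 kPa.
Isothermal, so P V is constant: T₃ = T₂; P₃ = P₂·(V₂/V₃) = 82.25 kPa.
Isobaric, so V/T is constant: P₄ = P₃; T₄ = T₃·(V₄/V₃) = 215.4 K.

T₄ ≈ 215 K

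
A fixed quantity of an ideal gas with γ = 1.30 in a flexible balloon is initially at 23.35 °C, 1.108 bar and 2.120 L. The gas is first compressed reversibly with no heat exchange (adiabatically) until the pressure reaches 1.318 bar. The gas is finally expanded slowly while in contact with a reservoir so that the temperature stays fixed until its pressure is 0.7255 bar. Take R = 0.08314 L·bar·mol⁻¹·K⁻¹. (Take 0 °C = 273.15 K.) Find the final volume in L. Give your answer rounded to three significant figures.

Convert: T₁ = 296.5 K.
Reversible adiabatic, γ = 1.30: T₂ = T₁·(P₂/P₁)^((γ−1)/γ) = 308.6 K; V₂ = V₁·(P₁/P₂)^(1/γ) = 1.855 L.
T constant ⇒ Boyle's law P V = const: T₃ = T₂; V₃ = V₂·(P₂/P₃) = 3.370 L.

V₃ ≈ 3.37 L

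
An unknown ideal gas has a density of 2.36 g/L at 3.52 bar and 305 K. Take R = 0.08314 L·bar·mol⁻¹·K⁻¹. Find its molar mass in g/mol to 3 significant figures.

ρ = PM/(RT) ⇒ M = ρRT/P = (2.36 × 0.08314 × 305.0) / 3.52

M ≈ 17.0 g/mol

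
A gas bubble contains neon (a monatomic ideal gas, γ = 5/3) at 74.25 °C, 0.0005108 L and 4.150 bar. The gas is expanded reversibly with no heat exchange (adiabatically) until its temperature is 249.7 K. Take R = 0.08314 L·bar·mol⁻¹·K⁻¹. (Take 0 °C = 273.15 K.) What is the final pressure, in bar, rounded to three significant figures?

P₂ ≈ 1.82 bar

Convert: T₁ = 347.4 K.
Adiabatic (γ = 5/3), T V^(γ−1) and P V^γ constant: P₂ = P₁·(T₂/T₁)^(γ/(γ−1)) = 1.818 bar; V₂ = V₁·(T₁/T₂)^(1/(γ−1)) = 0.0008382 L.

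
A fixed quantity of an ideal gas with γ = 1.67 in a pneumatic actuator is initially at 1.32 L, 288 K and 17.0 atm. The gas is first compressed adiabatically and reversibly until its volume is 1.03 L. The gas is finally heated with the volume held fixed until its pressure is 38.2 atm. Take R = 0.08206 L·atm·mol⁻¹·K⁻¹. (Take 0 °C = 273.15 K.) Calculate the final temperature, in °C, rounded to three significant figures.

Reversible adiabatic, γ = 1.67: T₂ = T₁·(V₁/V₂)^(γ−1) = 340.1 K; P₂ = P₁·(V₁/V₂)^γ = 25.73 atm.
V constant ⇒ P ∝ T: V₃ = V₂; T₃ = T₂·(P₃/P₂) = 505.0 K.

T₃ ≈ 232 °C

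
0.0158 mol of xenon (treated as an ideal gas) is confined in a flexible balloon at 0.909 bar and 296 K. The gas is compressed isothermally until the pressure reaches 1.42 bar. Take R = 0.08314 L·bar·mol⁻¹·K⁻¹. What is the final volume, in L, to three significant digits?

From PV = nRT: V₁ = nRT₁/P₁ = 0.4278 L.
T constant ⇒ Boyle's law P V = const: T₂ = T₁; V₂ = V₁·(P₁/P₂) = 0.2738 L.

V₂ ≈ 0.274 L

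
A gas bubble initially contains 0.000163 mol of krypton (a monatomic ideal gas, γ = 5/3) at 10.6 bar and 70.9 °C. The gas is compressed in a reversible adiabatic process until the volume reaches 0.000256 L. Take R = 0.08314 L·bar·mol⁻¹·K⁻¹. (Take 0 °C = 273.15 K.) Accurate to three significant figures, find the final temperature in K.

Convert: T₁ = 344.0 K.
From PV = nRT: V₁ = nRT₁/P₁ = 0.0004399 L.
Adiabatic (γ = 5/3), T V^(γ−1) and P V^γ constant: T₂ = T₁·(V₁/V₂)^(γ−1) = 493.6 K; P₂ = P₁·(V₁/V₂)^γ = 26.13 bar.

T₂ ≈ 494 K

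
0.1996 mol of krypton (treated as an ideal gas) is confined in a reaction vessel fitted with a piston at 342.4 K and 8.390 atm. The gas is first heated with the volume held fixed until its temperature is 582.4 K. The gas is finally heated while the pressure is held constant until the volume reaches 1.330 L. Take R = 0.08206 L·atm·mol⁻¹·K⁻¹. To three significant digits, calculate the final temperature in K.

From PV = nRT: V₁ = nRT₁/P₁ = 0.6684 L.
Isochoric, so P/T is constant: V₂ = V₁; P₂ = P₁·(T₂/T₁) = 14.27 atm.
P constant ⇒ V ∝ T: P₃ = P₂; T₃ = T₂·(V₃/V₂) = 1159 K.

T₃ ≈ 1.16e+03 K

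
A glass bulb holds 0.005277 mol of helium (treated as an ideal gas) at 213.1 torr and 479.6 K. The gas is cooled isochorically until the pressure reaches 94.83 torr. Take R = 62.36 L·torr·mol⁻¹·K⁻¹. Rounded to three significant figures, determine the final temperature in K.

T₂ ≈ 213 K

From PV = nRT: V₁ = nRT₁/P₁ = 0.7406 L.
V constant ⇒ P ∝ T: V₂ = V₁; T₂ = T₁·(P₂/P₁) = 213.4 K.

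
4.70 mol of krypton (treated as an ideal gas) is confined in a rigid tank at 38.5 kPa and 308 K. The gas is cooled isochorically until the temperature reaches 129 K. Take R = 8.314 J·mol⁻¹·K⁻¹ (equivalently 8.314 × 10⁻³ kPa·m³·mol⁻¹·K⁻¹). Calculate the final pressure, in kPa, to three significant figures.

From PV = nRT: V₁ = nRT₁/P₁ = 0.3126 m³.
V constant ⇒ P ∝ T: V₂ = V₁; P₂ = P₁·(T₂/T₁) = 16.12 kPa.

P₂ ≈ 16.1 kPa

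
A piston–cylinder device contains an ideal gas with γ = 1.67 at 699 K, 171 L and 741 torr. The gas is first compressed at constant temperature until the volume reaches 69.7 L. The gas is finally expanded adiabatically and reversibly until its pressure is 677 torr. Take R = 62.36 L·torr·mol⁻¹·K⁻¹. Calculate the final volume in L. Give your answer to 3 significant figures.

T constant ⇒ Boyle's law P V = const: T₂ = T₁; P₂ = P₁·(V₁/V₂) = 1818 torr.
Adiabatic (γ = 1.67), T V^(γ−1) and P V^γ constant: T₃ = T₂·(P₃/P₂)^((γ−1)/γ) = 470.3 K; V₃ = V₂·(P₂/P₃)^(1/γ) = 125.9 L.

V₃ ≈ 126 L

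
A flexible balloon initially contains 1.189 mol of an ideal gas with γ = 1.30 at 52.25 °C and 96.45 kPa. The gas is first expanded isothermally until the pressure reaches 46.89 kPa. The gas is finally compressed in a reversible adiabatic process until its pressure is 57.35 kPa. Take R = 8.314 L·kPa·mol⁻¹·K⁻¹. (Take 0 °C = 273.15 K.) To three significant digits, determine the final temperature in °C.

T₃ ≈ 67.7 °C

Convert: T₁ = 325.4 K.
From PV = nRT: V₁ = nRT₁/P₁ = 33.35 L.
T constant ⇒ Boyle's law P V = const: T₂ = T₁; V₂ = V₁·(P₁/P₂) = 68.60 L.
Reversible adiabatic, γ = 1.30: T₃ = T₂·(P₃/P₂)^((γ−1)/γ) = 340.9 K; V₃ = V₂·(P₂/P₃)^(1/γ) = 58.76 L.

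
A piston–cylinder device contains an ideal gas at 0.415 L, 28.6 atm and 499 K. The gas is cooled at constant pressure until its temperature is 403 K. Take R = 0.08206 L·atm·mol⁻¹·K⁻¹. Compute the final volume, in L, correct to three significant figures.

P constant ⇒ V ∝ T: P₂ = P₁; V₂ = V₁·(T₂/T₁) = 0.3352 L.

V₂ ≈ 0.335 L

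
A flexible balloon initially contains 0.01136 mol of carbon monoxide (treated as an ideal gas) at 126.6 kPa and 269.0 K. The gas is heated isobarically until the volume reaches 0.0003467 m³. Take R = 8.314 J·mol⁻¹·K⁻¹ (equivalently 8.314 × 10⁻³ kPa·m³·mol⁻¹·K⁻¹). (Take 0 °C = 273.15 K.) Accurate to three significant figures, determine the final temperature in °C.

From PV = nRT: V₁ = nRT₁/P₁ = 0.0002007 m³.
Isobaric, so V/T is constant: P₂ = P₁; T₂ = T₁·(V₂/V₁) = 464.7 K.

T₂ ≈ 192 °C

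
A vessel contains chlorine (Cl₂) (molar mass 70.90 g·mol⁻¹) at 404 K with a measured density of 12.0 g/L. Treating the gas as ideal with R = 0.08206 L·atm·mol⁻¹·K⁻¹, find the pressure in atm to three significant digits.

ρ = PM/(RT) ⇒ P = ρRT/M = (12.0 × 0.08206 × 404.0) / 70.90

P ≈ 5.61 atm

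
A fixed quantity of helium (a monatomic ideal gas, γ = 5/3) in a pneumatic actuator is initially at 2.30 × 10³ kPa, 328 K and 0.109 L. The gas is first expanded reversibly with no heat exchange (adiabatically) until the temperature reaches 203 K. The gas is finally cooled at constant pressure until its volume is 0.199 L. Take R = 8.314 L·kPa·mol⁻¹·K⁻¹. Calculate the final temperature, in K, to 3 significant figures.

T₃ ≈ 180 K

Adiabatic (γ = 5/3), T V^(γ−1) and P V^γ constant: P₂ = P₁·(T₂/T₁)^(γ/(γ−1)) = 693.1 kPa; V₂ = V₁·(T₁/T₂)^(1/(γ−1)) = 0.2239 L.
P constant ⇒ V ∝ T: P₃ = P₂; T₃ = T₂·(V₃/V₂) = 180.4 K.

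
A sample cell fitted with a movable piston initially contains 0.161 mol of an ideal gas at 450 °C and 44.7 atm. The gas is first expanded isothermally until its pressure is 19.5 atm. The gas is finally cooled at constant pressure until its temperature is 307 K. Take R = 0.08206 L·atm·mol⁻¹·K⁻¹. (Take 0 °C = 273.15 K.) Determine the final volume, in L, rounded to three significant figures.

V₃ ≈ 0.208 L

Convert: T₁ = 723.1 K.
From PV = nRT: V₁ = nRT₁/P₁ = 0.2137 L.
T constant ⇒ Boyle's law P V = const: T₂ = T₁; V₂ = V₁·(P₁/P₂) = 0.4899 L.
P constant ⇒ V ∝ T: P₃ = P₂; V₃ = V₂·(T₃/T₂) = 0.2080 L.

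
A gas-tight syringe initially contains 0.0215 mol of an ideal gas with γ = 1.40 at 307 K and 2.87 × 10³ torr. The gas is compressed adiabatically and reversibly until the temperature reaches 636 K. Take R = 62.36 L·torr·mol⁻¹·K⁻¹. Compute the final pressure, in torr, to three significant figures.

P₂ ≈ 3.67e+04 torr

From PV = nRT: V₁ = nRT₁/P₁ = 0.1434 L.
Adiabatic (γ = 1.40), T V^(γ−1) and P V^γ constant: P₂ = P₁·(T₂/T₁)^(γ/(γ−1)) = 3.673e+04 torr; V₂ = V₁·(T₁/T₂)^(1/(γ−1)) = 0.02322 L.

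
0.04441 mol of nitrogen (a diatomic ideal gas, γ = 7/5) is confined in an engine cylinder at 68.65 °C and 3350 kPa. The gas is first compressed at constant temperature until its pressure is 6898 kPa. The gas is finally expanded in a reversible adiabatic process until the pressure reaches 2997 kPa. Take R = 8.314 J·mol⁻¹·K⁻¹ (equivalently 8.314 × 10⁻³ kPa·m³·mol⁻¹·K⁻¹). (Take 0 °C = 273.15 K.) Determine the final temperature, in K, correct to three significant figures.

Convert: T₁ = 341.8 K.
From PV = nRT: V₁ = nRT₁/P₁ = 3.767e-05 m³.
T constant ⇒ Boyle's law P V = const: T₂ = T₁; V₂ = V₁·(P₁/P₂) = 1.830e-05 m³.
Adiabatic (γ = 7/5), T V^(γ−1) and P V^γ constant: T₃ = T₂·(P₃/P₂)^((γ−1)/γ) = 269.4 K; V₃ = V₂·(P₂/P₃)^(1/γ) = 3.318e-05 m³.

T₃ ≈ 269 K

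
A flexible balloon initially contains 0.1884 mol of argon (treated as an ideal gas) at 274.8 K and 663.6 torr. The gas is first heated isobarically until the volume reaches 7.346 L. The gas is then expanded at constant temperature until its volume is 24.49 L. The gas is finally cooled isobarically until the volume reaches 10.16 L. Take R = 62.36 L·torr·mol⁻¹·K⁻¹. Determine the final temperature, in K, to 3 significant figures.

T₄ ≈ 172 K

From PV = nRT: V₁ = nRT₁/P₁ = 4.865 L.
Isobaric, so V/T is constant: P₂ = P₁; T₂ = T₁·(V₂/V₁) = 414.9 K.
Isothermal, so P V is constant: T₃ = T₂; P₃ = P₂·(V₂/V₃) = 199.1 torr.
P constant ⇒ V ∝ T: P₄ = P₃; T₄ = T₃·(V₄/V₃) = 172.1 K.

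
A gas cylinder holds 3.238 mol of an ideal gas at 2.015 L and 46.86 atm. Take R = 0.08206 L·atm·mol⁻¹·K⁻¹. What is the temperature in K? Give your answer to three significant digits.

PV = nRT ⇒ T = PV/(nR) = (46.86 × 2.015) / (3.238 × 0.08206)

T ≈ 355 K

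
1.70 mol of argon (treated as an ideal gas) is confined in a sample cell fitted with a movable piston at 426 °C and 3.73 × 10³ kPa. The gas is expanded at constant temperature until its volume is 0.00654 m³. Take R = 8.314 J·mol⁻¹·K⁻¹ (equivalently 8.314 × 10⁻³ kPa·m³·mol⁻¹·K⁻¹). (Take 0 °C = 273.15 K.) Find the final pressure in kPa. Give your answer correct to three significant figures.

P₂ ≈ 1.51e+03 kPa

Convert: T₁ = 699.1 K.
From PV = nRT: V₁ = nRT₁/P₁ = 0.002649 m³.
T constant ⇒ Boyle's law P V = const: T₂ = T₁; P₂ = P₁·(V₁/V₂) = 1511 kPa.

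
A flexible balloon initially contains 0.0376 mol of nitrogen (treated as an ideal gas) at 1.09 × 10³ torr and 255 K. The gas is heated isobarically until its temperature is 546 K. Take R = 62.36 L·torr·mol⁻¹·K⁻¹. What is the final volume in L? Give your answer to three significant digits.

From PV = nRT: V₁ = nRT₁/P₁ = 0.5485 L.
Isobaric, so V/T is constant: P₂ = P₁; V₂ = V₁·(T₂/T₁) = 1.175 L.

V₂ ≈ 1.17 L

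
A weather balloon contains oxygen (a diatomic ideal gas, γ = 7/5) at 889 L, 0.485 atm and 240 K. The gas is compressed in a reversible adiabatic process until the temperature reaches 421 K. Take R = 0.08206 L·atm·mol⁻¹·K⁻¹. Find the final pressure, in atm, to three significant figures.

Reversible adiabatic, γ = 7/5: P₂ = P₁·(T₂/T₁)^(γ/(γ−1)) = 3.467 atm; V₂ = V₁·(T₁/T₂)^(1/(γ−1)) = 218.1 L.

P₂ ≈ 3.47 atm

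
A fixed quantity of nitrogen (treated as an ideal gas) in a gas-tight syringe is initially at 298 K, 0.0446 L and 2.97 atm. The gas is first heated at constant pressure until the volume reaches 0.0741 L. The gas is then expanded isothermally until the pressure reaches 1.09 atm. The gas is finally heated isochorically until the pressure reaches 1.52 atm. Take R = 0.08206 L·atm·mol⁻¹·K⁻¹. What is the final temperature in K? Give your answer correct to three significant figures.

P constant ⇒ V ∝ T: P₂ = P₁; T₂ = T₁·(V₂/V₁) = 495.1 K.
T constant ⇒ Boyle's law P V = const: T₃ = T₂; V₃ = V₂·(P₂/P₃) = 0.2019 L.
Isochoric, so P/T is constant: V₄ = V₃; T₄ = T₃·(P₄/P₃) = 690.4 K.

T₄ ≈ 690 K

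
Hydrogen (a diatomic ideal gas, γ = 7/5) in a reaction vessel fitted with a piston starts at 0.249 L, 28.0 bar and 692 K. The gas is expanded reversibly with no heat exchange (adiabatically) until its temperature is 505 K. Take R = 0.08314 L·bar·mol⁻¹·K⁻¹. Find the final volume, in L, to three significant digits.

Adiabatic (γ = 7/5), T V^(γ−1) and P V^γ constant: P₂ = P₁·(T₂/T₁)^(γ/(γ−1)) = 9.296 bar; V₂ = V₁·(T₁/T₂)^(1/(γ−1)) = 0.5473 L.

V₂ ≈ 0.547 L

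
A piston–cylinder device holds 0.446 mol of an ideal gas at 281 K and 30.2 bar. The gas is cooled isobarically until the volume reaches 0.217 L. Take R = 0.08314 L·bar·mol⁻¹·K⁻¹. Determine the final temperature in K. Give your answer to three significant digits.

T₂ ≈ 177 K

From PV = nRT: V₁ = nRT₁/P₁ = 0.3450 L.
Isobaric, so V/T is constant: P₂ = P₁; T₂ = T₁·(V₂/V₁) = 176.7 K.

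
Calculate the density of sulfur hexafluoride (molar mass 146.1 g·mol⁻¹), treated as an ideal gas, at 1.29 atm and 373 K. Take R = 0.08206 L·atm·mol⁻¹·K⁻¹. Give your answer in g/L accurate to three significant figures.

ρ ≈ 6.16 g/L

ρ = PM/(RT) = (1.29 × 146.1) / (0.08206 × 373.0)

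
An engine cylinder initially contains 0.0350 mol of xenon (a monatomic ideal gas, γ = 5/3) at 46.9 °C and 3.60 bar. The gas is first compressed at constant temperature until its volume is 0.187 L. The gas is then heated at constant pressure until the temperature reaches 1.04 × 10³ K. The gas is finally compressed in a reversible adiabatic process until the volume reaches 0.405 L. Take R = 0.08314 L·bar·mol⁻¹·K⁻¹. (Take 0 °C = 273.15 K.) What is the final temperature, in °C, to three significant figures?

T₄ ≈ 1.09e+03 °C

Convert: T₁ = 320.0 K.
From PV = nRT: V₁ = nRT₁/P₁ = 0.2587 L.
T constant ⇒ Boyle's law P V = const: T₂ = T₁; P₂ = P₁·(V₁/V₂) = 4.980 bar.
P constant ⇒ V ∝ T: P₃ = P₂; V₃ = V₂·(T₃/T₂) = 0.6077 L.
Adiabatic (γ = 5/3), T V^(γ−1) and P V^γ constant: T₄ = T₃·(V₃/V₄)^(γ−1) = 1363 K; P₄ = P₃·(V₃/V₄)^γ = 9.793 bar.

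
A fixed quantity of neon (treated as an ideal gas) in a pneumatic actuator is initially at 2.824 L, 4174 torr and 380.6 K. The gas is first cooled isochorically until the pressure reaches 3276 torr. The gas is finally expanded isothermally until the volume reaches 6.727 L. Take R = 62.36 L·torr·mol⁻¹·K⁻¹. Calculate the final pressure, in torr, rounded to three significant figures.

P₃ ≈ 1.38e+03 torr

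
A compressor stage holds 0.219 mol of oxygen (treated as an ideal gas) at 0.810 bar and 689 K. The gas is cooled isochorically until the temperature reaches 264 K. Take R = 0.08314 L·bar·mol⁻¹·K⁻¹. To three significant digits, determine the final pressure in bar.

P₂ ≈ 0.310 bar

From PV = nRT: V₁ = nRT₁/P₁ = 15.49 L.
V constant ⇒ P ∝ T: V₂ = V₁; P₂ = P₁·(T₂/T₁) = 0.3104 bar.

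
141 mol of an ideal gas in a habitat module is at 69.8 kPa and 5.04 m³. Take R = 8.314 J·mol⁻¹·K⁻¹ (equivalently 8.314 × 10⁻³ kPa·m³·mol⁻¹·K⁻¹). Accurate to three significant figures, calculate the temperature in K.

PV = nRT ⇒ T = PV/(nR) = (69.8 × 5.04) / (141 × 8.314 × 10⁻³)

T ≈ 300 K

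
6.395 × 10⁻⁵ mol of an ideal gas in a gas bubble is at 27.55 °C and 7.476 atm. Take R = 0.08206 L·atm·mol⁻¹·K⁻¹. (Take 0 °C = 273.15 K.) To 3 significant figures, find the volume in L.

V ≈ 0.000211 L

Convert: T = 300.70 K.
PV = nRT ⇒ V = nRT/P = (6.395e-05 × 0.08206 × 300.70) / 7.476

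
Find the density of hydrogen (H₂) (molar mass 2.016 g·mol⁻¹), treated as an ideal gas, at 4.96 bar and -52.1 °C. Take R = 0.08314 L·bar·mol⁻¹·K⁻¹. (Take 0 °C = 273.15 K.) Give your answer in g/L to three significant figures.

ρ = PM/(RT) = (4.96 × 2.016) / (0.08314 × 221.0)

ρ ≈ 0.544 g/L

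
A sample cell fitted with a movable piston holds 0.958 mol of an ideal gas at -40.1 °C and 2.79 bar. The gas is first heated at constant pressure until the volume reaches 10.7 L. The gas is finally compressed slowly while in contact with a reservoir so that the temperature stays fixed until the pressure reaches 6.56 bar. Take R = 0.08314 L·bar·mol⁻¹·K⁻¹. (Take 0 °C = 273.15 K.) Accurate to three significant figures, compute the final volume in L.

Convert: T₁ = 233.0 K.
From PV = nRT: V₁ = nRT₁/P₁ = 6.653 L.
Isobaric, so V/T is constant: P₂ = P₁; T₂ = T₁·(V₂/V₁) = 374.8 K.
T constant ⇒ Boyle's law P V = const: T₃ = T₂; V₃ = V₂·(P₂/P₃) = 4.551 L.

V₃ ≈ 4.55 L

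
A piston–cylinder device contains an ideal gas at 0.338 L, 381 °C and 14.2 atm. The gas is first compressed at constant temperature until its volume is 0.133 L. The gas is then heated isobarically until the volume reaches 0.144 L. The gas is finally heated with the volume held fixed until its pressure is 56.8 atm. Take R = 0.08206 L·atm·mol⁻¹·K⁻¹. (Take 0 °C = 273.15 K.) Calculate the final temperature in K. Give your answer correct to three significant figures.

Convert: T₁ = 654.1 K.
Isothermal, so P V is constant: T₂ = T₁; P₂ = P₁·(V₁/V₂) = 36.09 atm.
P constant ⇒ V ∝ T: P₃ = P₂; T₃ = T₂·(V₃/V₂) = 708.3 K.
Isochoric, so P/T is constant: V₄ = V₃; T₄ = T₃·(P₄/P₃) = 1115 K.

T₄ ≈ 1.11e+03 K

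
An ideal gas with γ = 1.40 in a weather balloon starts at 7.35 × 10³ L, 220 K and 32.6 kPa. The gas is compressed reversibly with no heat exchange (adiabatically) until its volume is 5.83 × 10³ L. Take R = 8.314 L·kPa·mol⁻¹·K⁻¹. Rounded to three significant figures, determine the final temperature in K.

T₂ ≈ 241 K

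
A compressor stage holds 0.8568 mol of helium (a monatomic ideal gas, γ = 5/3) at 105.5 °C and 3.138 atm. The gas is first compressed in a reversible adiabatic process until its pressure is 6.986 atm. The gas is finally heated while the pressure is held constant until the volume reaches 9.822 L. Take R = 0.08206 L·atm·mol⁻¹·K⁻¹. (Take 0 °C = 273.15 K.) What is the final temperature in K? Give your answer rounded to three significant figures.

T₃ ≈ 976 K

Convert: T₁ = 378.6 K.
From PV = nRT: V₁ = nRT₁/P₁ = 8.484 L.
Adiabatic (γ = 5/3), T V^(γ−1) and P V^γ constant: T₂ = T₁·(P₂/P₁)^((γ−1)/γ) = 521.5 K; V₂ = V₁·(P₁/P₂)^(1/γ) = 5.249 L.
P constant ⇒ V ∝ T: P₃ = P₂; T₃ = T₂·(V₃/V₂) = 975.9 K.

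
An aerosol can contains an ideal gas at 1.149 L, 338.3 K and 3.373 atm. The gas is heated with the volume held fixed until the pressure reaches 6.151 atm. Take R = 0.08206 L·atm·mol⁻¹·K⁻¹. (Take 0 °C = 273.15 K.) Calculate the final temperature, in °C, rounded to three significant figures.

T₂ ≈ 344 °C

Isochoric, so P/T is constant: V₂ = V₁; T₂ = T₁·(P₂/P₁) = 616.9 K.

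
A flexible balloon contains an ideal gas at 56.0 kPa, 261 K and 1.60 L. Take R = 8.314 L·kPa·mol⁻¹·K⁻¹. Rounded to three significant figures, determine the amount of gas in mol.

n ≈ 0.0413 mol

PV = nRT ⇒ n = PV/(RT) = (56.0 × 1.60) / (8.314 × 261)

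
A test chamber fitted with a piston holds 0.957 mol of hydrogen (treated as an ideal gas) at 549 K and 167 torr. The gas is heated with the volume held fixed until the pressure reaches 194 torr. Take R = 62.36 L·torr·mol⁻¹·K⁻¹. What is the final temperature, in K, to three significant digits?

From PV = nRT: V₁ = nRT₁/P₁ = 196.2 L.
Isochoric, so P/T is constant: V₂ = V₁; T₂ = T₁·(P₂/P₁) = 637.8 K.

T₂ ≈ 638 K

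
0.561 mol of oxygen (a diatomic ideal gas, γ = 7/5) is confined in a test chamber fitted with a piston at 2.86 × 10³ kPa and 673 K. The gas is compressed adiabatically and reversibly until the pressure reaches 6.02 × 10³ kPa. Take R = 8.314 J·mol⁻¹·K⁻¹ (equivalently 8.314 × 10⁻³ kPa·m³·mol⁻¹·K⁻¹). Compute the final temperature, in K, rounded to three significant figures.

T₂ ≈ 832 K

From PV = nRT: V₁ = nRT₁/P₁ = 0.001098 m³.
Reversible adiabatic, γ = 7/5: T₂ = T₁·(P₂/P₁)^((γ−1)/γ) = 832.5 K; V₂ = V₁·(P₁/P₂)^(1/γ) = 0.0006450 m³.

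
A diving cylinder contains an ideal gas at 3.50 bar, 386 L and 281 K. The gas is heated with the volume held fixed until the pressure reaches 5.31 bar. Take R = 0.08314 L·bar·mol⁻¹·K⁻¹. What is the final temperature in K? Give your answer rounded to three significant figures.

V constant ⇒ P ∝ T: V₂ = V₁; T₂ = T₁·(P₂/P₁) = 426.3 K.

T₂ ≈ 426 K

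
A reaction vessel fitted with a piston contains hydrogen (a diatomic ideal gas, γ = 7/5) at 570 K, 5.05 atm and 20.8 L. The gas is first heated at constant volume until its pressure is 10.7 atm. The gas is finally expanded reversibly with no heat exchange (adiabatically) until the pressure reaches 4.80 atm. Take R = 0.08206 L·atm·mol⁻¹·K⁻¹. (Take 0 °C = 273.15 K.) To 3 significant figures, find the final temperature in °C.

T₃ ≈ 687 °C

Isochoric, so P/T is constant: V₂ = V₁; T₂ = T₁·(P₂/P₁) = 1208 K.
Adiabatic (γ = 7/5), T V^(γ−1) and P V^γ constant: T₃ = T₂·(P₃/P₂)^((γ−1)/γ) = 960.5 K; V₃ = V₂·(P₂/P₃)^(1/γ) = 36.88 L.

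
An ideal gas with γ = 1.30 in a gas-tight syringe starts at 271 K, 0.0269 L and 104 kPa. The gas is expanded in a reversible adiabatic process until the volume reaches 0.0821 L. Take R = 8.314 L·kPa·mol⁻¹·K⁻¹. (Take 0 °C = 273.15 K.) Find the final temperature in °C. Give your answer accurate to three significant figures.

T₂ ≈ -79.2 °C

Adiabatic (γ = 1.30), T V^(γ−1) and P V^γ constant: T₂ = T₁·(V₁/V₂)^(γ−1) = 193.9 K; P₂ = P₁·(V₁/V₂)^γ = 24.38 kPa.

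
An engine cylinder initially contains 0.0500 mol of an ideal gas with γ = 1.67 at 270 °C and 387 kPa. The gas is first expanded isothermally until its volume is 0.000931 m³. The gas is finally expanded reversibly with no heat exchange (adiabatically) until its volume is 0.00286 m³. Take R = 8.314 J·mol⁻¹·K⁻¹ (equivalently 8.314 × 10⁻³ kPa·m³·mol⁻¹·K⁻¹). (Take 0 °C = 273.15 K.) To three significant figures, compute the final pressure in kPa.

P₃ ≈ 37.2 kPa

Convert: T₁ = 543.1 K.
From PV = nRT: V₁ = nRT₁/P₁ = 0.0005834 m³.
Isothermal, so P V is constant: T₂ = T₁; P₂ = P₁·(V₁/V₂) = 242.5 kPa.
Adiabatic (γ = 1.67), T V^(γ−1) and P V^γ constant: T₃ = T₂·(V₂/V₃)^(γ−1) = 256.1 K; P₃ = P₂·(V₂/V₃)^γ = 37.22 kPa.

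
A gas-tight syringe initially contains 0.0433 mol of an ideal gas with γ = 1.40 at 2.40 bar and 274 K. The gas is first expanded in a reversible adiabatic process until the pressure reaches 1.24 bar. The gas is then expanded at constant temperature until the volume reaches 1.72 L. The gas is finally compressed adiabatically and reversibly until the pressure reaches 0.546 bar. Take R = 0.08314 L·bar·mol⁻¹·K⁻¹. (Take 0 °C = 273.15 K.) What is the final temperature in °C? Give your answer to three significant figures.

From PV = nRT: V₁ = nRT₁/P₁ = 0.4110 L.
Adiabatic (γ = 1.40), T V^(γ−1) and P V^γ constant: T₂ = T₁·(P₂/P₁)^((γ−1)/γ) = 226.9 K; V₂ = V₁·(P₁/P₂)^(1/γ) = 0.6587 L.
Isothermal, so P V is constant: T₃ = T₂; P₃ = P₂·(V₂/V₃) = 0.4749 bar.
Adiabatic (γ = 1.40), T V^(γ−1) and P V^γ constant: T₄ = T₃·(P₄/P₃)^((γ−1)/γ) = 236.1 K; V₄ = V₃·(P₃/P₄)^(1/γ) = 1.557 L.

T₄ ≈ -37.0 °C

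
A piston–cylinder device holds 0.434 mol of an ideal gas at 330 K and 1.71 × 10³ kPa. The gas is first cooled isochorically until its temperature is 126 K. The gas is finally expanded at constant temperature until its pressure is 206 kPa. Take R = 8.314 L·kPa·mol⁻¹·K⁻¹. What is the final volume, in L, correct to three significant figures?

From PV = nRT: V₁ = nRT₁/P₁ = 0.6963 L.
Isochoric, so P/T is constant: V₂ = V₁; P₂ = P₁·(T₂/T₁) = 652.9 kPa.
T constant ⇒ Boyle's law P V = const: T₃ = T₂; V₃ = V₂·(P₂/P₃) = 2.207 L.

V₃ ≈ 2.21 L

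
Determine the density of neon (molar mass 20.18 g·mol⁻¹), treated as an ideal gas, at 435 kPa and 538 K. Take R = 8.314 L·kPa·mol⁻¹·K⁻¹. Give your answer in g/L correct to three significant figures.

ρ ≈ 1.96 g/L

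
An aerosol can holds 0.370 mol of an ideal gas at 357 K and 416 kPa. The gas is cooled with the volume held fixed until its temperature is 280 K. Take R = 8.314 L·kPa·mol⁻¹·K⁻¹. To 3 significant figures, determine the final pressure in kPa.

P₂ ≈ 326 kPa

From PV = nRT: V₁ = nRT₁/P₁ = 2.640 L.
Isochoric, so P/T is constant: V₂ = V₁; P₂ = P₁·(T₂/T₁) = 326.3 kPa.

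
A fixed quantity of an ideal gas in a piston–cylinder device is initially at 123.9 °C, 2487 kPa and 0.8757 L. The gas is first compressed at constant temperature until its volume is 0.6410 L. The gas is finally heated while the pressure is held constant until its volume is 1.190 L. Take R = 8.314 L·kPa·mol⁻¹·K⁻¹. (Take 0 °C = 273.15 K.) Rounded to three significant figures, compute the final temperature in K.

T₃ ≈ 737 K

Convert: T₁ = 397.0 K.
Isothermal, so P V is constant: T₂ = T₁; P₂ = P₁·(V₁/V₂) = 3398 kPa.
Isobaric, so V/T is constant: P₃ = P₂; T₃ = T₂·(V₃/V₂) = 737.1 K.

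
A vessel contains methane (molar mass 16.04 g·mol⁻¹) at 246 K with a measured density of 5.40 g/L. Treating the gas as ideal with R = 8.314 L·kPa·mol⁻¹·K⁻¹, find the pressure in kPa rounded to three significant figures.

ρ = PM/(RT) ⇒ P = ρRT/M = (5.40 × 8.314 × 246.0) / 16.04

P ≈ 689 kPa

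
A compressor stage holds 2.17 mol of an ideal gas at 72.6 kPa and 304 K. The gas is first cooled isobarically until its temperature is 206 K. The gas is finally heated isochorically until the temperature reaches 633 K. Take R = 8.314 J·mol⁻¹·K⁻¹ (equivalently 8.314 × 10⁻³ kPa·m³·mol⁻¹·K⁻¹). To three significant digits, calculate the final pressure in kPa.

P₃ ≈ 223 kPa

From PV = nRT: V₁ = nRT₁/P₁ = 0.07555 m³.
P constant ⇒ V ∝ T: P₂ = P₁; V₂ = V₁·(T₂/T₁) = 0.05119 m³.
Isochoric, so P/T is constant: V₃ = V₂; P₃ = P₂·(T₃/T₂) = 223.1 kPa.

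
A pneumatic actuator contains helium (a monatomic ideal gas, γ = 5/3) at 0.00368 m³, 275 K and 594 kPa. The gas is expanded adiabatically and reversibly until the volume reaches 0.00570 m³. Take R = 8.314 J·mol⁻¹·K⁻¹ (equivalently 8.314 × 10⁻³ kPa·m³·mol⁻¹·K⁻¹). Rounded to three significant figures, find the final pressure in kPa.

P₂ ≈ 286 kPa

Reversible adiabatic, γ = 5/3: T₂ = T₁·(V₁/V₂)^(γ−1) = 205.4 K; P₂ = P₁·(V₁/V₂)^γ = 286.5 kPa.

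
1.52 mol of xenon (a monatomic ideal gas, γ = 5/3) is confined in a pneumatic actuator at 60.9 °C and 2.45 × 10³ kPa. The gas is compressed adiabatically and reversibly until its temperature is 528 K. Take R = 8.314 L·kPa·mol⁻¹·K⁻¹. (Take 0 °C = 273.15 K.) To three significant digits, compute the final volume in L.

Convert: T₁ = 334.0 K.
From PV = nRT: V₁ = nRT₁/P₁ = 1.723 L.
Reversible adiabatic, γ = 5/3: P₂ = P₁·(T₂/T₁)^(γ/(γ−1)) = 7695 kPa; V₂ = V₁·(T₁/T₂)^(1/(γ−1)) = 0.8671 L.

V₂ ≈ 0.867 L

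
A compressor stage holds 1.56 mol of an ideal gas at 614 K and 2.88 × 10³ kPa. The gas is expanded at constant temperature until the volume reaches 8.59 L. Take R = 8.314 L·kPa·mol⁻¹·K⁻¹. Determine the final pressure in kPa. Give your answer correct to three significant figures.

From PV = nRT: V₁ = nRT₁/P₁ = 2.765 L.
Isothermal, so P V is constant: T₂ = T₁; P₂ = P₁·(V₁/V₂) = 927.1 kPa.

P₂ ≈ 927 kPa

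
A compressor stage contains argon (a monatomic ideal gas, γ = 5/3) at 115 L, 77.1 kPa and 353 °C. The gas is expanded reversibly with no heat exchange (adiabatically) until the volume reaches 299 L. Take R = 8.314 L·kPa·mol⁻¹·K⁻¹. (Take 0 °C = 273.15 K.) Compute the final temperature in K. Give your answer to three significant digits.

T₂ ≈ 331 K

Convert: T₁ = 626.1 K.
Reversible adiabatic, γ = 5/3: T₂ = T₁·(V₁/V₂)^(γ−1) = 331.2 K; P₂ = P₁·(V₁/V₂)^γ = 15.68 kPa.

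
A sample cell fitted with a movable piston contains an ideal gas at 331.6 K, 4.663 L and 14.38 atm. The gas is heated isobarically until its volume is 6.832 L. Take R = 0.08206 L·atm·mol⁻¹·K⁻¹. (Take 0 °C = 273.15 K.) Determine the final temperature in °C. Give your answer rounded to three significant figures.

T₂ ≈ 213 °C

P constant ⇒ V ∝ T: P₂ = P₁; T₂ = T₁·(V₂/V₁) = 485.8 K.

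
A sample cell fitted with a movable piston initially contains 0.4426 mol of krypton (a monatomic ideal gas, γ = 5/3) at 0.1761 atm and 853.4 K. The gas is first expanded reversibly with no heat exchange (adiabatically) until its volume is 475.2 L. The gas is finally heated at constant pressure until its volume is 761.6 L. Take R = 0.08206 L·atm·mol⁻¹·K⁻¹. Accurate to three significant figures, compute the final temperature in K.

From PV = nRT: V₁ = nRT₁/P₁ = 176.0 L.
Adiabatic (γ = 5/3), T V^(γ−1) and P V^γ constant: T₂ = T₁·(V₁/V₂)^(γ−1) = 440.1 K; P₂ = P₁·(V₁/V₂)^γ = 0.03364 atm.
Isobaric, so V/T is constant: P₃ = P₂; T₃ = T₂·(V₃/V₂) = 705.4 K.

T₃ ≈ 705 K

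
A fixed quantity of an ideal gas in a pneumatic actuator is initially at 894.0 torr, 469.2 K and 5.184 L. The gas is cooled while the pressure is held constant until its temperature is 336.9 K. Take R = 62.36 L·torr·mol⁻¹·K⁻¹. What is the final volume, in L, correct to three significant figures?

V₂ ≈ 3.72 L

Isobaric, so V/T is constant: P₂ = P₁; V₂ = V₁·(T₂/T₁) = 3.722 L.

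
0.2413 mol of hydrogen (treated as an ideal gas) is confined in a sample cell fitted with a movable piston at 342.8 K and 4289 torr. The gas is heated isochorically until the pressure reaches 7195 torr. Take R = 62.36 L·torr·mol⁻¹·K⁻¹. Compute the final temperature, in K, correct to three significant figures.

T₂ ≈ 575 K

From PV = nRT: V₁ = nRT₁/P₁ = 1.203 L.
V constant ⇒ P ∝ T: V₂ = V₁; T₂ = T₁·(P₂/P₁) = 575.1 K.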